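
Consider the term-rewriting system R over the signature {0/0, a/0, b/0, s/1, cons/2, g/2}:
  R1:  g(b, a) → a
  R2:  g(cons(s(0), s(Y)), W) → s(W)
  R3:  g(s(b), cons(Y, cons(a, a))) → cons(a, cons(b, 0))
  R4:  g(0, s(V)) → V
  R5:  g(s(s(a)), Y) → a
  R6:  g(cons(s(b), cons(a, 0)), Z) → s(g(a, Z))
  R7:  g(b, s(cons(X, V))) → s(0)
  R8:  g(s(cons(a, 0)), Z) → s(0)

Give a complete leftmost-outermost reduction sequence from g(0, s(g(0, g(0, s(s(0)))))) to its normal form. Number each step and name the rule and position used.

1. g(0, s(g(0, g(0, s(s(0))))))  →  g(0, g(0, s(s(0))))   [R4 at ε]
2. g(0, g(0, s(s(0))))  →  g(0, s(0))   [R4 at 2]
3. g(0, s(0))  →  0   [R4 at ε]

0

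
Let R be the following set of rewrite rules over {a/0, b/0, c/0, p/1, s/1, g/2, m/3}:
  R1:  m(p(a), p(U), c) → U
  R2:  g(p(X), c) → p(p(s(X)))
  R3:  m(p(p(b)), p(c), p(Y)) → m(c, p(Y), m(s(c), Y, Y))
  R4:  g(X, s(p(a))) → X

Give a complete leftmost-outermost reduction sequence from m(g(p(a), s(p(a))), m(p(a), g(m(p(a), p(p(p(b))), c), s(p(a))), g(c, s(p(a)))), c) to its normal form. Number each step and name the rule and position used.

1. m(g(p(a), s(p(a))), m(p(a), g(m(p(a), p(p(p(b))), c), s(p(a))), g(c, s(p(a)))), c)  →  m(p(a), m(p(a), g(m(p(a), p(p(p(b))), c), s(p(a))), g(c, s(p(a)))), c)   [R4 at 1]
2. m(p(a), m(p(a), g(m(p(a), p(p(p(b))), c), s(p(a))), g(c, s(p(a)))), c)  →  m(p(a), m(p(a), m(p(a), p(p(p(b))), c), g(c, s(p(a)))), c)   [R4 at 2.2]
3. m(p(a), m(p(a), m(p(a), p(p(p(b))), c), g(c, s(p(a)))), c)  →  m(p(a), m(p(a), p(p(b)), g(c, s(p(a)))), c)   [R1 at 2.2]
4. m(p(a), m(p(a), p(p(b)), g(c, s(p(a)))), c)  →  m(p(a), m(p(a), p(p(b)), c), c)   [R4 at 2.3]
5. m(p(a), m(p(a), p(p(b)), c), c)  →  m(p(a), p(b), c)   [R1 at 2]
6. m(p(a), p(b), c)  →  b   [R1 at ε]

b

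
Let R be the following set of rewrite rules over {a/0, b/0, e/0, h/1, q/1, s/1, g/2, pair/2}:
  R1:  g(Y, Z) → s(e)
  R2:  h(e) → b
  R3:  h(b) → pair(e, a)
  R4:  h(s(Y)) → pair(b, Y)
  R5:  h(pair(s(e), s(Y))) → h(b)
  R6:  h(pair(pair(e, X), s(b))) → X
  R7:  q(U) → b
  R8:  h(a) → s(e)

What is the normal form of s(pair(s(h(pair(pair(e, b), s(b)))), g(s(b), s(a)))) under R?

s(pair(s(b), s(e)))

1. s(pair(s(h(pair(pair(e, b), s(b)))), g(s(b), s(a))))  →  s(pair(s(b), g(s(b), s(a))))   [R6 at 1.1.1]
2. s(pair(s(b), g(s(b), s(a))))  →  s(pair(s(b), s(e)))   [R1 at 1.2]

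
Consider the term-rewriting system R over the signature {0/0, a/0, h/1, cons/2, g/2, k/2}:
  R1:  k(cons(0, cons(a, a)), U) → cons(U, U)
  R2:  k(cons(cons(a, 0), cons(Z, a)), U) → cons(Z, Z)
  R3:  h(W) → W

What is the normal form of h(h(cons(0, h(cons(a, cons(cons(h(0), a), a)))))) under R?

cons(0, cons(a, cons(cons(0, a), a)))

1. h(h(cons(0, h(cons(a, cons(cons(h(0), a), a))))))  →  h(cons(0, h(cons(a, cons(cons(h(0), a), a)))))   [R3 at ε]
2. h(cons(0, h(cons(a, cons(cons(h(0), a), a)))))  →  cons(0, h(cons(a, cons(cons(h(0), a), a))))   [R3 at ε]
3. cons(0, h(cons(a, cons(cons(h(0), a), a))))  →  cons(0, cons(a, cons(cons(h(0), a), a)))   [R3 at 2]
4. cons(0, cons(a, cons(cons(h(0), a), a)))  →  cons(0, cons(a, cons(cons(0, a), a)))   [R3 at 2.2.1.1]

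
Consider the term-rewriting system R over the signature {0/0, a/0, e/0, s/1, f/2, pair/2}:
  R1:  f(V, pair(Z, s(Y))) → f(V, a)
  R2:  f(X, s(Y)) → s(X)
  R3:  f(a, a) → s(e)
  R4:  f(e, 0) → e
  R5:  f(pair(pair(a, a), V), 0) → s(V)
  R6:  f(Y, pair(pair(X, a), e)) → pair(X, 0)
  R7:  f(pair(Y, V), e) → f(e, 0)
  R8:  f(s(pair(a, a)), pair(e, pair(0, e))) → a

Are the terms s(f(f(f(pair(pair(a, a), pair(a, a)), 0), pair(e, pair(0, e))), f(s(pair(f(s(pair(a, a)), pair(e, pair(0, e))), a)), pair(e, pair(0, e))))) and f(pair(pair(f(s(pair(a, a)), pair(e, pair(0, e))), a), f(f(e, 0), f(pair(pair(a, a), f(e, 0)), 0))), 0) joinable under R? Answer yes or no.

Reduce t₁ = s(f(f(f(pair(pair(a, a), pair(a, a)), 0), pair(e, pair(0, e))), f(s(pair(f(s(pair(a, a)), pair(e, pair(0, e))), a)), pair(e, pair(0, e))))):
1. s(f(f(f(pair(pair(a, a), pair(a, a)), 0), pair(e, pair(0, e))), f(s(pair(f(s(pair(a, a)), pair(e, pair(0, e))), a)), pair(e, pair(0, e)))))  →  s(f(f(s(pair(a, a)), pair(e, pair(0, e))), f(s(pair(f(s(pair(a, a)), pair(e, pair(0, e))), a)), pair(e, pair(0, e)))))   [R5 at 1.1.1]
2. s(f(f(s(pair(a, a)), pair(e, pair(0, e))), f(s(pair(f(s(pair(a, a)), pair(e, pair(0, e))), a)), pair(e, pair(0, e)))))  →  s(f(a, f(s(pair(f(s(pair(a, a)), pair(e, pair(0, e))), a)), pair(e, pair(0, e)))))   [R8 at 1.1]
3. s(f(a, f(s(pair(f(s(pair(a, a)), pair(e, pair(0, e))), a)), pair(e, pair(0, e)))))  →  s(f(a, f(s(pair(a, a)), pair(e, pair(0, e)))))   [R8 at 1.2.1.1.1]
4. s(f(a, f(s(pair(a, a)), pair(e, pair(0, e)))))  →  s(f(a, a))   [R8 at 1.2]
5. s(f(a, a))  →  s(s(e))   [R3 at 1]

Reduce t₂ = f(pair(pair(f(s(pair(a, a)), pair(e, pair(0, e))), a), f(f(e, 0), f(pair(pair(a, a), f(e, 0)), 0))), 0):
1. f(pair(pair(f(s(pair(a, a)), pair(e, pair(0, e))), a), f(f(e, 0), f(pair(pair(a, a), f(e, 0)), 0))), 0)  →  f(pair(pair(a, a), f(f(e, 0), f(pair(pair(a, a), f(e, 0)), 0))), 0)   [R8 at 1.1.1]
2. f(pair(pair(a, a), f(f(e, 0), f(pair(pair(a, a), f(e, 0)), 0))), 0)  →  s(f(f(e, 0), f(pair(pair(a, a), f(e, 0)), 0)))   [R5 at ε]
3. s(f(f(e, 0), f(pair(pair(a, a), f(e, 0)), 0)))  →  s(f(e, f(pair(pair(a, a), f(e, 0)), 0)))   [R4 at 1.1]
4. s(f(e, f(pair(pair(a, a), f(e, 0)), 0)))  →  s(f(e, s(f(e, 0))))   [R5 at 1.2]
5. s(f(e, s(f(e, 0))))  →  s(s(e))   [R2 at 1]

yes — NF(t₁) = s(s(e)), NF(t₂) = s(s(e))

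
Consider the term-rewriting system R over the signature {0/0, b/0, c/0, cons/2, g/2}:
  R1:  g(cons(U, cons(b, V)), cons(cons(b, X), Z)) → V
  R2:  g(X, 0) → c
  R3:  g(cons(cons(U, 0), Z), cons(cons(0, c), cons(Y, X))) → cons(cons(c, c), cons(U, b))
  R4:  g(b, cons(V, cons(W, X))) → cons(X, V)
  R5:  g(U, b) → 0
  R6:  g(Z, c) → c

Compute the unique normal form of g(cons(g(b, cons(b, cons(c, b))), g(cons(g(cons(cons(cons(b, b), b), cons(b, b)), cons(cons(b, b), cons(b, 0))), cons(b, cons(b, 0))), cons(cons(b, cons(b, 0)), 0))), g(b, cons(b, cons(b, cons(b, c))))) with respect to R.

0

1. g(cons(g(b, cons(b, cons(c, b))), g(cons(g(cons(cons(cons(b, b), b), cons(b, b)), cons(cons(b, b), cons(b, 0))), cons(b, cons(b, 0))), cons(cons(b, cons(b, 0)), 0))), g(b, cons(b, cons(b, cons(b, c)))))  →  g(cons(cons(b, b), g(cons(g(cons(cons(cons(b, b), b), cons(b, b)), cons(cons(b, b), cons(b, 0))), cons(b, cons(b, 0))), cons(cons(b, cons(b, 0)), 0))), g(b, cons(b, cons(b, cons(b, c)))))   [R4 at 1.1]
2. g(cons(cons(b, b), g(cons(g(cons(cons(cons(b, b), b), cons(b, b)), cons(cons(b, b), cons(b, 0))), cons(b, cons(b, 0))), cons(cons(b, cons(b, 0)), 0))), g(b, cons(b, cons(b, cons(b, c)))))  →  g(cons(cons(b, b), cons(b, 0)), g(b, cons(b, cons(b, cons(b, c)))))   [R1 at 1.2]
3. g(cons(cons(b, b), cons(b, 0)), g(b, cons(b, cons(b, cons(b, c)))))  →  g(cons(cons(b, b), cons(b, 0)), cons(cons(b, c), b))   [R4 at 2]
4. g(cons(cons(b, b), cons(b, 0)), cons(cons(b, c), b))  →  0   [R1 at ε]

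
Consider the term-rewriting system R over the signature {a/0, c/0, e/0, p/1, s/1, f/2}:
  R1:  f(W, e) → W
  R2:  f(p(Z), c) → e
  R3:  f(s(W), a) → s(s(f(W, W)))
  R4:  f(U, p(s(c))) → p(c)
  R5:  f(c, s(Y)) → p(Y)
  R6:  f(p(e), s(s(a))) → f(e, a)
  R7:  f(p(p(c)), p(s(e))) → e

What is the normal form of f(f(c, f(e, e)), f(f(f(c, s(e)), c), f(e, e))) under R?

c

1. f(f(c, f(e, e)), f(f(f(c, s(e)), c), f(e, e)))  →  f(f(c, e), f(f(f(c, s(e)), c), f(e, e)))   [R1 at 1.2]
2. f(f(c, e), f(f(f(c, s(e)), c), f(e, e)))  →  f(c, f(f(f(c, s(e)), c), f(e, e)))   [R1 at 1]
3. f(c, f(f(f(c, s(e)), c), f(e, e)))  →  f(c, f(f(p(e), c), f(e, e)))   [R5 at 2.1.1]
4. f(c, f(f(p(e), c), f(e, e)))  →  f(c, f(e, f(e, e)))   [R2 at 2.1]
5. f(c, f(e, f(e, e)))  →  f(c, f(e, e))   [R1 at 2.2]
6. f(c, f(e, e))  →  f(c, e)   [R1 at 2]
7. f(c, e)  →  c   [R1 at ε]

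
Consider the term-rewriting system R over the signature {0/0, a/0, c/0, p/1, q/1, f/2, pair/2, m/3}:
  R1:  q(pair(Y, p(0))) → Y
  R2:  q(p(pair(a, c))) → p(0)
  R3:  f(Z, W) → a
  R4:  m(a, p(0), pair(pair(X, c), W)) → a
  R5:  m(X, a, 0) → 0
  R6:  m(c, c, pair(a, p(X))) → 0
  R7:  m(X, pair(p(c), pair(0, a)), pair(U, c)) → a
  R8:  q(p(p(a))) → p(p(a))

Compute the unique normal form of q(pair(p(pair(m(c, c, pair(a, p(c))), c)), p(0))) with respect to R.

p(pair(0, c))

1. q(pair(p(pair(m(c, c, pair(a, p(c))), c)), p(0)))  →  p(pair(m(c, c, pair(a, p(c))), c))   [R1 at ε]
2. p(pair(m(c, c, pair(a, p(c))), c))  →  p(pair(0, c))   [R6 at 1.1]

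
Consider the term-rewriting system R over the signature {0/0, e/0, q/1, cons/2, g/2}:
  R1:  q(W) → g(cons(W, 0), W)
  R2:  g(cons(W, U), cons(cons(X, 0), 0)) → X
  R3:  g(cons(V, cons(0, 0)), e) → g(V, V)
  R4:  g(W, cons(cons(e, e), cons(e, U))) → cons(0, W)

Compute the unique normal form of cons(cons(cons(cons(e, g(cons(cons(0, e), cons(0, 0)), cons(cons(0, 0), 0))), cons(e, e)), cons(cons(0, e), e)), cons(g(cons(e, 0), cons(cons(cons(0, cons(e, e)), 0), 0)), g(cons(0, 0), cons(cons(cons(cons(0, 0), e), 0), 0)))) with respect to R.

cons(cons(cons(cons(e, 0), cons(e, e)), cons(cons(0, e), e)), cons(cons(0, cons(e, e)), cons(cons(0, 0), e)))

1. cons(cons(cons(cons(e, g(cons(cons(0, e), cons(0, 0)), cons(cons(0, 0), 0))), cons(e, e)), cons(cons(0, e), e)), cons(g(cons(e, 0), cons(cons(cons(0, cons(e, e)), 0), 0)), g(cons(0, 0), cons(cons(cons(cons(0, 0), e), 0), 0))))  →  cons(cons(cons(cons(e, 0), cons(e, e)), cons(cons(0, e), e)), cons(g(cons(e, 0), cons(cons(cons(0, cons(e, e)), 0), 0)), g(cons(0, 0), cons(cons(cons(cons(0, 0), e), 0), 0))))   [R2 at 1.1.1.2]
2. cons(cons(cons(cons(e, 0), cons(e, e)), cons(cons(0, e), e)), cons(g(cons(e, 0), cons(cons(cons(0, cons(e, e)), 0), 0)), g(cons(0, 0), cons(cons(cons(cons(0, 0), e), 0), 0))))  →  cons(cons(cons(cons(e, 0), cons(e, e)), cons(cons(0, e), e)), cons(cons(0, cons(e, e)), g(cons(0, 0), cons(cons(cons(cons(0, 0), e), 0), 0))))   [R2 at 2.1]
3. cons(cons(cons(cons(e, 0), cons(e, e)), cons(cons(0, e), e)), cons(cons(0, cons(e, e)), g(cons(0, 0), cons(cons(cons(cons(0, 0), e), 0), 0))))  →  cons(cons(cons(cons(e, 0), cons(e, e)), cons(cons(0, e), e)), cons(cons(0, cons(e, e)), cons(cons(0, 0), e)))   [R2 at 2.2]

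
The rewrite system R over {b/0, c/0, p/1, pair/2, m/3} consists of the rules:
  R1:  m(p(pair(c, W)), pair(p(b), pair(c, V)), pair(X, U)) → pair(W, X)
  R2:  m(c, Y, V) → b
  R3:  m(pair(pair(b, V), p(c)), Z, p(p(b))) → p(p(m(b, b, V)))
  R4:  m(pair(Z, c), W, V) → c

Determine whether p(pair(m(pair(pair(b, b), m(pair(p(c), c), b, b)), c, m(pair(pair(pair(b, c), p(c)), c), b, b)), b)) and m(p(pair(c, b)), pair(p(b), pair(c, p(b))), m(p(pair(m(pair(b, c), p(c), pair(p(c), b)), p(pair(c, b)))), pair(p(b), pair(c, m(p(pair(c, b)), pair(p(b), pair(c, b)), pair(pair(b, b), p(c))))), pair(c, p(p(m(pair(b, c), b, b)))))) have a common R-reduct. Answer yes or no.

no — NF(t₁) = p(pair(c, b)), NF(t₂) = pair(b, p(pair(c, b)))

Reduce t₁ = p(pair(m(pair(pair(b, b), m(pair(p(c), c), b, b)), c, m(pair(pair(pair(b, c), p(c)), c), b, b)), b)):
1. p(pair(m(pair(pair(b, b), m(pair(p(c), c), b, b)), c, m(pair(pair(pair(b, c), p(c)), c), b, b)), b))  →  p(pair(m(pair(pair(b, b), c), c, m(pair(pair(pair(b, c), p(c)), c), b, b)), b))   [R4 at 1.1.1.2]
2. p(pair(m(pair(pair(b, b), c), c, m(pair(pair(pair(b, c), p(c)), c), b, b)), b))  →  p(pair(c, b))   [R4 at 1.1]

Reduce t₂ = m(p(pair(c, b)), pair(p(b), pair(c, p(b))), m(p(pair(m(pair(b, c), p(c), pair(p(c), b)), p(pair(c, b)))), pair(p(b), pair(c, m(p(pair(c, b)), pair(p(b), pair(c, b)), pair(pair(b, b), p(c))))), pair(c, p(p(m(pair(b, c), b, b)))))):
1. m(p(pair(c, b)), pair(p(b), pair(c, p(b))), m(p(pair(m(pair(b, c), p(c), pair(p(c), b)), p(pair(c, b)))), pair(p(b), pair(c, m(p(pair(c, b)), pair(p(b), pair(c, b)), pair(pair(b, b), p(c))))), pair(c, p(p(m(pair(b, c), b, b))))))  →  m(p(pair(c, b)), pair(p(b), pair(c, p(b))), m(p(pair(c, p(pair(c, b)))), pair(p(b), pair(c, m(p(pair(c, b)), pair(p(b), pair(c, b)), pair(pair(b, b), p(c))))), pair(c, p(p(m(pair(b, c), b, b))))))   [R4 at 3.1.1.1]
2. m(p(pair(c, b)), pair(p(b), pair(c, p(b))), m(p(pair(c, p(pair(c, b)))), pair(p(b), pair(c, m(p(pair(c, b)), pair(p(b), pair(c, b)), pair(pair(b, b), p(c))))), pair(c, p(p(m(pair(b, c), b, b))))))  →  m(p(pair(c, b)), pair(p(b), pair(c, p(b))), pair(p(pair(c, b)), c))   [R1 at 3]
3. m(p(pair(c, b)), pair(p(b), pair(c, p(b))), pair(p(pair(c, b)), c))  →  pair(b, p(pair(c, b)))   [R1 at ε]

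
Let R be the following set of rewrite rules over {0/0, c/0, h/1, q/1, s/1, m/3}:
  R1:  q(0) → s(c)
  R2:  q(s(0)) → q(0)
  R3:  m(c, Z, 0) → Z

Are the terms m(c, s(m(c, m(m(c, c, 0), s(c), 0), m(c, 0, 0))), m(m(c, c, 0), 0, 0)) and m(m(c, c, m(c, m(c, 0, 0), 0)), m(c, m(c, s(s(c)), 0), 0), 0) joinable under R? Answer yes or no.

yes — NF(t₁) = s(s(c)), NF(t₂) = s(s(c))

Reduce t₁ = m(c, s(m(c, m(m(c, c, 0), s(c), 0), m(c, 0, 0))), m(m(c, c, 0), 0, 0)):
1. m(c, s(m(c, m(m(c, c, 0), s(c), 0), m(c, 0, 0))), m(m(c, c, 0), 0, 0))  →  m(c, s(m(c, m(c, s(c), 0), m(c, 0, 0))), m(m(c, c, 0), 0, 0))   [R3 at 2.1.2.1]
2. m(c, s(m(c, m(c, s(c), 0), m(c, 0, 0))), m(m(c, c, 0), 0, 0))  →  m(c, s(m(c, s(c), m(c, 0, 0))), m(m(c, c, 0), 0, 0))   [R3 at 2.1.2]
3. m(c, s(m(c, s(c), m(c, 0, 0))), m(m(c, c, 0), 0, 0))  →  m(c, s(m(c, s(c), 0)), m(m(c, c, 0), 0, 0))   [R3 at 2.1.3]
4. m(c, s(m(c, s(c), 0)), m(m(c, c, 0), 0, 0))  →  m(c, s(s(c)), m(m(c, c, 0), 0, 0))   [R3 at 2.1]
5. m(c, s(s(c)), m(m(c, c, 0), 0, 0))  →  m(c, s(s(c)), m(c, 0, 0))   [R3 at 3.1]
6. m(c, s(s(c)), m(c, 0, 0))  →  m(c, s(s(c)), 0)   [R3 at 3]
7. m(c, s(s(c)), 0)  →  s(s(c))   [R3 at ε]

Reduce t₂ = m(m(c, c, m(c, m(c, 0, 0), 0)), m(c, m(c, s(s(c)), 0), 0), 0):
1. m(m(c, c, m(c, m(c, 0, 0), 0)), m(c, m(c, s(s(c)), 0), 0), 0)  →  m(m(c, c, m(c, 0, 0)), m(c, m(c, s(s(c)), 0), 0), 0)   [R3 at 1.3]
2. m(m(c, c, m(c, 0, 0)), m(c, m(c, s(s(c)), 0), 0), 0)  →  m(m(c, c, 0), m(c, m(c, s(s(c)), 0), 0), 0)   [R3 at 1.3]
3. m(m(c, c, 0), m(c, m(c, s(s(c)), 0), 0), 0)  →  m(c, m(c, m(c, s(s(c)), 0), 0), 0)   [R3 at 1]
4. m(c, m(c, m(c, s(s(c)), 0), 0), 0)  →  m(c, m(c, s(s(c)), 0), 0)   [R3 at ε]
5. m(c, m(c, s(s(c)), 0), 0)  →  m(c, s(s(c)), 0)   [R3 at ε]
6. m(c, s(s(c)), 0)  →  s(s(c))   [R3 at ε]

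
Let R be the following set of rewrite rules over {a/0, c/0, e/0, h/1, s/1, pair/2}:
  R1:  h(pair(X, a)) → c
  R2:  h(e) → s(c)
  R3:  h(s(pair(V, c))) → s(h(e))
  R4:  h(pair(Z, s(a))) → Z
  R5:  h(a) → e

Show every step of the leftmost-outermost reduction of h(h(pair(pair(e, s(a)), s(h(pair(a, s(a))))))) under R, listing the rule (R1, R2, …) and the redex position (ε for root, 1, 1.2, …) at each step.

1. h(h(pair(pair(e, s(a)), s(h(pair(a, s(a)))))))  →  h(h(pair(pair(e, s(a)), s(a))))   [R4 at 1.1.2.1]
2. h(h(pair(pair(e, s(a)), s(a))))  →  h(pair(e, s(a)))   [R4 at 1]
3. h(pair(e, s(a)))  →  e   [R4 at ε]

e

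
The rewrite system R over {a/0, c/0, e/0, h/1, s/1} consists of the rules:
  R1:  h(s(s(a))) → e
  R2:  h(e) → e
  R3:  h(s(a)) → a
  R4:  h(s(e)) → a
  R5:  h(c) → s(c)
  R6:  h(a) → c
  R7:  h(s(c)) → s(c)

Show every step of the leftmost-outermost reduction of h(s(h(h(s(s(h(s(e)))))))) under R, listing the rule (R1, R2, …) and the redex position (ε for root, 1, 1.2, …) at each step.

1. h(s(h(h(s(s(h(s(e))))))))  →  h(s(h(h(s(s(a))))))   [R4 at 1.1.1.1.1.1]
2. h(s(h(h(s(s(a))))))  →  h(s(h(e)))   [R1 at 1.1.1]
3. h(s(h(e)))  →  h(s(e))   [R2 at 1.1]
4. h(s(e))  →  a   [R4 at ε]

a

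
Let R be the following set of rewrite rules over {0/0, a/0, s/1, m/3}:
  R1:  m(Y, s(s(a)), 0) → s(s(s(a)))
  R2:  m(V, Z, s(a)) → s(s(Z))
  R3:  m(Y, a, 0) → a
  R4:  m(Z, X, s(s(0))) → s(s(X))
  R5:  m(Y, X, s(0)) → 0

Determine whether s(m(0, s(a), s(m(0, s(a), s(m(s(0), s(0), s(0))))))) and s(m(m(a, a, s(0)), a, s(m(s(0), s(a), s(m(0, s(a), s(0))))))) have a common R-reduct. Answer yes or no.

Reduce t₁ = s(m(0, s(a), s(m(0, s(a), s(m(s(0), s(0), s(0))))))):
1. s(m(0, s(a), s(m(0, s(a), s(m(s(0), s(0), s(0)))))))  →  s(m(0, s(a), s(m(0, s(a), s(0)))))   [R5 at 1.3.1.3.1]
2. s(m(0, s(a), s(m(0, s(a), s(0)))))  →  s(m(0, s(a), s(0)))   [R5 at 1.3.1]
3. s(m(0, s(a), s(0)))  →  s(0)   [R5 at 1]

Reduce t₂ = s(m(m(a, a, s(0)), a, s(m(s(0), s(a), s(m(0, s(a), s(0))))))):
1. s(m(m(a, a, s(0)), a, s(m(s(0), s(a), s(m(0, s(a), s(0)))))))  →  s(m(0, a, s(m(s(0), s(a), s(m(0, s(a), s(0)))))))   [R5 at 1.1]
2. s(m(0, a, s(m(s(0), s(a), s(m(0, s(a), s(0)))))))  →  s(m(0, a, s(m(s(0), s(a), s(0)))))   [R5 at 1.3.1.3.1]
3. s(m(0, a, s(m(s(0), s(a), s(0)))))  →  s(m(0, a, s(0)))   [R5 at 1.3.1]
4. s(m(0, a, s(0)))  →  s(0)   [R5 at 1]

yes — NF(t₁) = s(0), NF(t₂) = s(0)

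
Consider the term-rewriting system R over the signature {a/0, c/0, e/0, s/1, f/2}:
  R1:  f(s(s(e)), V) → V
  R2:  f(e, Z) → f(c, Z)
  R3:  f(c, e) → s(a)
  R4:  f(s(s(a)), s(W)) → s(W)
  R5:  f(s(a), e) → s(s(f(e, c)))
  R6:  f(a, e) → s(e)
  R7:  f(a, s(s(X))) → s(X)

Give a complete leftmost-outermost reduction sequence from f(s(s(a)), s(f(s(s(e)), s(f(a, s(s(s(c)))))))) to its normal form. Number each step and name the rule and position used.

1. f(s(s(a)), s(f(s(s(e)), s(f(a, s(s(s(c))))))))  →  s(f(s(s(e)), s(f(a, s(s(s(c)))))))   [R4 at ε]
2. s(f(s(s(e)), s(f(a, s(s(s(c)))))))  →  s(s(f(a, s(s(s(c))))))   [R1 at 1]
3. s(s(f(a, s(s(s(c))))))  →  s(s(s(s(c))))   [R7 at 1.1]

s(s(s(s(c))))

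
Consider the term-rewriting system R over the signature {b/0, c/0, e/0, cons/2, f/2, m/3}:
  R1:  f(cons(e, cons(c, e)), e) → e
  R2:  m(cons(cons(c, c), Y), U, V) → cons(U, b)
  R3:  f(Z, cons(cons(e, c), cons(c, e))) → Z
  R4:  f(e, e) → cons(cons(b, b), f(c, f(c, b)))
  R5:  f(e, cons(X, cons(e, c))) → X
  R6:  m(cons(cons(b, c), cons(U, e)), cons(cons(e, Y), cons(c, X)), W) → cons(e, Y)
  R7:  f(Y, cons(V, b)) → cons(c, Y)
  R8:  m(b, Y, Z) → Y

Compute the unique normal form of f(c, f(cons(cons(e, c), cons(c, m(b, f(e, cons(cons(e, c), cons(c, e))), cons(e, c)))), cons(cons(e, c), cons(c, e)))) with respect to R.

1. f(c, f(cons(cons(e, c), cons(c, m(b, f(e, cons(cons(e, c), cons(c, e))), cons(e, c)))), cons(cons(e, c), cons(c, e))))  →  f(c, cons(cons(e, c), cons(c, m(b, f(e, cons(cons(e, c), cons(c, e))), cons(e, c)))))   [R3 at 2]
2. f(c, cons(cons(e, c), cons(c, m(b, f(e, cons(cons(e, c), cons(c, e))), cons(e, c)))))  →  f(c, cons(cons(e, c), cons(c, f(e, cons(cons(e, c), cons(c, e))))))   [R8 at 2.2.2]
3. f(c, cons(cons(e, c), cons(c, f(e, cons(cons(e, c), cons(c, e))))))  →  f(c, cons(cons(e, c), cons(c, e)))   [R3 at 2.2.2]
4. f(c, cons(cons(e, c), cons(c, e)))  →  c   [R3 at ε]

c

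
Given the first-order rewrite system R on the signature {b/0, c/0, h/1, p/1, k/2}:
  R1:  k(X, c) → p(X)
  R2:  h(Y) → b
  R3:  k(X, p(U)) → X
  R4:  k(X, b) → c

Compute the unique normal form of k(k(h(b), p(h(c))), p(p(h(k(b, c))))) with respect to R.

b

1. k(k(h(b), p(h(c))), p(p(h(k(b, c)))))  →  k(h(b), p(h(c)))   [R3 at ε]
2. k(h(b), p(h(c)))  →  h(b)   [R3 at ε]
3. h(b)  →  b   [R2 at ε]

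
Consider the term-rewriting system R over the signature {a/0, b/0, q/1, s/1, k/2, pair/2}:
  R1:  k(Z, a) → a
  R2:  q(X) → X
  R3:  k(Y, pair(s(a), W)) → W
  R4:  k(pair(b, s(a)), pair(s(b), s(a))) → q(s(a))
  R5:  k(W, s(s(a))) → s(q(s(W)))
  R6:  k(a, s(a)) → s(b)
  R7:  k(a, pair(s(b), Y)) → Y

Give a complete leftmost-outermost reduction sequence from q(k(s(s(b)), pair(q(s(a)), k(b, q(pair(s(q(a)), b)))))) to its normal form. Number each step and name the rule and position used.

1. q(k(s(s(b)), pair(q(s(a)), k(b, q(pair(s(q(a)), b))))))  →  k(s(s(b)), pair(q(s(a)), k(b, q(pair(s(q(a)), b)))))   [R2 at ε]
2. k(s(s(b)), pair(q(s(a)), k(b, q(pair(s(q(a)), b)))))  →  k(s(s(b)), pair(s(a), k(b, q(pair(s(q(a)), b)))))   [R2 at 2.1]
3. k(s(s(b)), pair(s(a), k(b, q(pair(s(q(a)), b)))))  →  k(b, q(pair(s(q(a)), b)))   [R3 at ε]
4. k(b, q(pair(s(q(a)), b)))  →  k(b, pair(s(q(a)), b))   [R2 at 2]
5. k(b, pair(s(q(a)), b))  →  k(b, pair(s(a), b))   [R2 at 2.1.1]
6. k(b, pair(s(a), b))  →  b   [R3 at ε]

b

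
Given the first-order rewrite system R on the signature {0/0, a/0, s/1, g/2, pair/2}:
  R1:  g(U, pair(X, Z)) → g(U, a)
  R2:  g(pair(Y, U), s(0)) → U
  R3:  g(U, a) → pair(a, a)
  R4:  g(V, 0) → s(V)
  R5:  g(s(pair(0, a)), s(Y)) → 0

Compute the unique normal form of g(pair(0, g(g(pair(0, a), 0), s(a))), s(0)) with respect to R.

1. g(pair(0, g(g(pair(0, a), 0), s(a))), s(0))  →  g(g(pair(0, a), 0), s(a))   [R2 at ε]
2. g(g(pair(0, a), 0), s(a))  →  g(s(pair(0, a)), s(a))   [R4 at 1]
3. g(s(pair(0, a)), s(a))  →  0   [R5 at ε]

0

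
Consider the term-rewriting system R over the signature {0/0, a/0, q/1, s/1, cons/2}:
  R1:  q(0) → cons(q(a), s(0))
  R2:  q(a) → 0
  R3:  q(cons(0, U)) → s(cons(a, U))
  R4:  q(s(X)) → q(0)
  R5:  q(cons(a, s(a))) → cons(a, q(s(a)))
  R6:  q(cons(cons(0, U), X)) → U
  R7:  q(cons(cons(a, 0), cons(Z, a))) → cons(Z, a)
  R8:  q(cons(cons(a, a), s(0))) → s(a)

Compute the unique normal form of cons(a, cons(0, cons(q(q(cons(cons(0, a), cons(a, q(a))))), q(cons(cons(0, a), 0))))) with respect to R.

1. cons(a, cons(0, cons(q(q(cons(cons(0, a), cons(a, q(a))))), q(cons(cons(0, a), 0)))))  →  cons(a, cons(0, cons(q(a), q(cons(cons(0, a), 0)))))   [R6 at 2.2.1.1]
2. cons(a, cons(0, cons(q(a), q(cons(cons(0, a), 0)))))  →  cons(a, cons(0, cons(0, q(cons(cons(0, a), 0)))))   [R2 at 2.2.1]
3. cons(a, cons(0, cons(0, q(cons(cons(0, a), 0)))))  →  cons(a, cons(0, cons(0, a)))   [R6 at 2.2.2]

cons(a, cons(0, cons(0, a)))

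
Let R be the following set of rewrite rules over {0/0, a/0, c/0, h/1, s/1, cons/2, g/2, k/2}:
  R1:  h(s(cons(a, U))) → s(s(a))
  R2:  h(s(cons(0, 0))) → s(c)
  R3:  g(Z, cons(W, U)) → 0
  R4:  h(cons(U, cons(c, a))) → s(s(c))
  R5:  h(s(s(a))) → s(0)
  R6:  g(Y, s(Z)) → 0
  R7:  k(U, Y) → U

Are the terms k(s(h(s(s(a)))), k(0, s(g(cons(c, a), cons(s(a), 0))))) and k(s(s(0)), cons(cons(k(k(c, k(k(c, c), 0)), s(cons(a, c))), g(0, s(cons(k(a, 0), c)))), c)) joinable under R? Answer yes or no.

yes — NF(t₁) = s(s(0)), NF(t₂) = s(s(0))

Reduce t₁ = k(s(h(s(s(a)))), k(0, s(g(cons(c, a), cons(s(a), 0))))):
1. k(s(h(s(s(a)))), k(0, s(g(cons(c, a), cons(s(a), 0)))))  →  s(h(s(s(a))))   [R7 at ε]
2. s(h(s(s(a))))  →  s(s(0))   [R5 at 1]

Reduce t₂ = k(s(s(0)), cons(cons(k(k(c, k(k(c, c), 0)), s(cons(a, c))), g(0, s(cons(k(a, 0), c)))), c)):
1. k(s(s(0)), cons(cons(k(k(c, k(k(c, c), 0)), s(cons(a, c))), g(0, s(cons(k(a, 0), c)))), c))  →  s(s(0))   [R7 at ε]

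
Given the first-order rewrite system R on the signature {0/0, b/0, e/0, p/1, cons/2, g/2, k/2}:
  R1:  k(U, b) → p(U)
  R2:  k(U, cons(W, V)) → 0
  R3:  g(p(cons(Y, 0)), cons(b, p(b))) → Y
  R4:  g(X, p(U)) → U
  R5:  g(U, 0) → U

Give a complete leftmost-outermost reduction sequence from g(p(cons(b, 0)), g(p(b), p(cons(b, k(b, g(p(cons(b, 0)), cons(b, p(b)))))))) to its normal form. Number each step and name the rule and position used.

b

1. g(p(cons(b, 0)), g(p(b), p(cons(b, k(b, g(p(cons(b, 0)), cons(b, p(b))))))))  →  g(p(cons(b, 0)), cons(b, k(b, g(p(cons(b, 0)), cons(b, p(b))))))   [R4 at 2]
2. g(p(cons(b, 0)), cons(b, k(b, g(p(cons(b, 0)), cons(b, p(b))))))  →  g(p(cons(b, 0)), cons(b, k(b, b)))   [R3 at 2.2.2]
3. g(p(cons(b, 0)), cons(b, k(b, b)))  →  g(p(cons(b, 0)), cons(b, p(b)))   [R1 at 2.2]
4. g(p(cons(b, 0)), cons(b, p(b)))  →  b   [R3 at ε]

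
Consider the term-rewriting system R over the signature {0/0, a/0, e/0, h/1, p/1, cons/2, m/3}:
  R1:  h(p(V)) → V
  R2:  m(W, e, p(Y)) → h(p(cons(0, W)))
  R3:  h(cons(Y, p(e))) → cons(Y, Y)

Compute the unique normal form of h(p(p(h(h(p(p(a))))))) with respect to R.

1. h(p(p(h(h(p(p(a)))))))  →  p(h(h(p(p(a)))))   [R1 at ε]
2. p(h(h(p(p(a)))))  →  p(h(p(a)))   [R1 at 1.1]
3. p(h(p(a)))  →  p(a)   [R1 at 1]

p(a)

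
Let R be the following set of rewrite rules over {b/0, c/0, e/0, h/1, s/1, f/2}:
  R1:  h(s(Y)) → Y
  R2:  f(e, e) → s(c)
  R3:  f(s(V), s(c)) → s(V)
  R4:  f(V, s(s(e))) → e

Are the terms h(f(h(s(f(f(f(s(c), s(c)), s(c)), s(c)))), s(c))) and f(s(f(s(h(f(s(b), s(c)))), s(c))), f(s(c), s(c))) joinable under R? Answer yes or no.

Reduce t₁ = h(f(h(s(f(f(f(s(c), s(c)), s(c)), s(c)))), s(c))):
1. h(f(h(s(f(f(f(s(c), s(c)), s(c)), s(c)))), s(c)))  →  h(f(f(f(f(s(c), s(c)), s(c)), s(c)), s(c)))   [R1 at 1.1]
2. h(f(f(f(f(s(c), s(c)), s(c)), s(c)), s(c)))  →  h(f(f(f(s(c), s(c)), s(c)), s(c)))   [R3 at 1.1.1.1]
3. h(f(f(f(s(c), s(c)), s(c)), s(c)))  →  h(f(f(s(c), s(c)), s(c)))   [R3 at 1.1.1]
4. h(f(f(s(c), s(c)), s(c)))  →  h(f(s(c), s(c)))   [R3 at 1.1]
5. h(f(s(c), s(c)))  →  h(s(c))   [R3 at 1]
6. h(s(c))  →  c   [R1 at ε]

Reduce t₂ = f(s(f(s(h(f(s(b), s(c)))), s(c))), f(s(c), s(c))):
1. f(s(f(s(h(f(s(b), s(c)))), s(c))), f(s(c), s(c)))  →  f(s(s(h(f(s(b), s(c))))), f(s(c), s(c)))   [R3 at 1.1]
2. f(s(s(h(f(s(b), s(c))))), f(s(c), s(c)))  →  f(s(s(h(s(b)))), f(s(c), s(c)))   [R3 at 1.1.1.1]
3. f(s(s(h(s(b)))), f(s(c), s(c)))  →  f(s(s(b)), f(s(c), s(c)))   [R1 at 1.1.1]
4. f(s(s(b)), f(s(c), s(c)))  →  f(s(s(b)), s(c))   [R3 at 2]
5. f(s(s(b)), s(c))  →  s(s(b))   [R3 at ε]

no — NF(t₁) = c, NF(t₂) = s(s(b))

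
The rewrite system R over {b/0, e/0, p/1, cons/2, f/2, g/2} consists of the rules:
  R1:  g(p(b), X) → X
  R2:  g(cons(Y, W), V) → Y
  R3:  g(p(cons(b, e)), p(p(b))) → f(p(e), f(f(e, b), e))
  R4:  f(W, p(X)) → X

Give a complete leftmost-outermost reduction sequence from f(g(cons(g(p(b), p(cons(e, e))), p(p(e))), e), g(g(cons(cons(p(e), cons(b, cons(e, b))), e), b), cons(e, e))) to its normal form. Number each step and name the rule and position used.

1. f(g(cons(g(p(b), p(cons(e, e))), p(p(e))), e), g(g(cons(cons(p(e), cons(b, cons(e, b))), e), b), cons(e, e)))  →  f(g(p(b), p(cons(e, e))), g(g(cons(cons(p(e), cons(b, cons(e, b))), e), b), cons(e, e)))   [R2 at 1]
2. f(g(p(b), p(cons(e, e))), g(g(cons(cons(p(e), cons(b, cons(e, b))), e), b), cons(e, e)))  →  f(p(cons(e, e)), g(g(cons(cons(p(e), cons(b, cons(e, b))), e), b), cons(e, e)))   [R1 at 1]
3. f(p(cons(e, e)), g(g(cons(cons(p(e), cons(b, cons(e, b))), e), b), cons(e, e)))  →  f(p(cons(e, e)), g(cons(p(e), cons(b, cons(e, b))), cons(e, e)))   [R2 at 2.1]
4. f(p(cons(e, e)), g(cons(p(e), cons(b, cons(e, b))), cons(e, e)))  →  f(p(cons(e, e)), p(e))   [R2 at 2]
5. f(p(cons(e, e)), p(e))  →  e   [R4 at ε]

e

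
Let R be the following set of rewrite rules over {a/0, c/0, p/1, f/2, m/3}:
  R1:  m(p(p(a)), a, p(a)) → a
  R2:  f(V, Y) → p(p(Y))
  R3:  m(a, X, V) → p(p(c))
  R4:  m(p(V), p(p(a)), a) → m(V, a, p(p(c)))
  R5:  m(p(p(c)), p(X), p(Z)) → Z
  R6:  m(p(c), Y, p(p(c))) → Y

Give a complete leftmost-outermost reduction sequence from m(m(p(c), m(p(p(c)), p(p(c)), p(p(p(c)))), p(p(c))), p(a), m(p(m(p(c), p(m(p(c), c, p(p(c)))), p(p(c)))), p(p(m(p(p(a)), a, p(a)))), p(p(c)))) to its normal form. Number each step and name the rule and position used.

c

1. m(m(p(c), m(p(p(c)), p(p(c)), p(p(p(c)))), p(p(c))), p(a), m(p(m(p(c), p(m(p(c), c, p(p(c)))), p(p(c)))), p(p(m(p(p(a)), a, p(a)))), p(p(c))))  →  m(m(p(p(c)), p(p(c)), p(p(p(c)))), p(a), m(p(m(p(c), p(m(p(c), c, p(p(c)))), p(p(c)))), p(p(m(p(p(a)), a, p(a)))), p(p(c))))   [R6 at 1]
2. m(m(p(p(c)), p(p(c)), p(p(p(c)))), p(a), m(p(m(p(c), p(m(p(c), c, p(p(c)))), p(p(c)))), p(p(m(p(p(a)), a, p(a)))), p(p(c))))  →  m(p(p(c)), p(a), m(p(m(p(c), p(m(p(c), c, p(p(c)))), p(p(c)))), p(p(m(p(p(a)), a, p(a)))), p(p(c))))   [R5 at 1]
3. m(p(p(c)), p(a), m(p(m(p(c), p(m(p(c), c, p(p(c)))), p(p(c)))), p(p(m(p(p(a)), a, p(a)))), p(p(c))))  →  m(p(p(c)), p(a), m(p(p(m(p(c), c, p(p(c))))), p(p(m(p(p(a)), a, p(a)))), p(p(c))))   [R6 at 3.1.1]
4. m(p(p(c)), p(a), m(p(p(m(p(c), c, p(p(c))))), p(p(m(p(p(a)), a, p(a)))), p(p(c))))  →  m(p(p(c)), p(a), m(p(p(c)), p(p(m(p(p(a)), a, p(a)))), p(p(c))))   [R6 at 3.1.1.1]
5. m(p(p(c)), p(a), m(p(p(c)), p(p(m(p(p(a)), a, p(a)))), p(p(c))))  →  m(p(p(c)), p(a), p(c))   [R5 at 3]
6. m(p(p(c)), p(a), p(c))  →  c   [R5 at ε]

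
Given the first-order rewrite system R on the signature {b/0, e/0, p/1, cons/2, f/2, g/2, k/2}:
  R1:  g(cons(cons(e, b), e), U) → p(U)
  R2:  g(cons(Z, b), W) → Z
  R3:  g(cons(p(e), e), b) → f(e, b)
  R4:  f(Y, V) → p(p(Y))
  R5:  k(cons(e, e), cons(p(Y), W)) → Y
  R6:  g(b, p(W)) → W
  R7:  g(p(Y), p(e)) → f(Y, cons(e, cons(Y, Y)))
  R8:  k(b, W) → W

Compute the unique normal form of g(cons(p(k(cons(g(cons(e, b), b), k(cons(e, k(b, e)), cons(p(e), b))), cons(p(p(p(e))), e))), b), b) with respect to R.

p(p(p(e)))

1. g(cons(p(k(cons(g(cons(e, b), b), k(cons(e, k(b, e)), cons(p(e), b))), cons(p(p(p(e))), e))), b), b)  →  p(k(cons(g(cons(e, b), b), k(cons(e, k(b, e)), cons(p(e), b))), cons(p(p(p(e))), e)))   [R2 at ε]
2. p(k(cons(g(cons(e, b), b), k(cons(e, k(b, e)), cons(p(e), b))), cons(p(p(p(e))), e)))  →  p(k(cons(e, k(cons(e, k(b, e)), cons(p(e), b))), cons(p(p(p(e))), e)))   [R2 at 1.1.1]
3. p(k(cons(e, k(cons(e, k(b, e)), cons(p(e), b))), cons(p(p(p(e))), e)))  →  p(k(cons(e, k(cons(e, e), cons(p(e), b))), cons(p(p(p(e))), e)))   [R8 at 1.1.2.1.2]
4. p(k(cons(e, k(cons(e, e), cons(p(e), b))), cons(p(p(p(e))), e)))  →  p(k(cons(e, e), cons(p(p(p(e))), e)))   [R5 at 1.1.2]
5. p(k(cons(e, e), cons(p(p(p(e))), e)))  →  p(p(p(e)))   [R5 at 1]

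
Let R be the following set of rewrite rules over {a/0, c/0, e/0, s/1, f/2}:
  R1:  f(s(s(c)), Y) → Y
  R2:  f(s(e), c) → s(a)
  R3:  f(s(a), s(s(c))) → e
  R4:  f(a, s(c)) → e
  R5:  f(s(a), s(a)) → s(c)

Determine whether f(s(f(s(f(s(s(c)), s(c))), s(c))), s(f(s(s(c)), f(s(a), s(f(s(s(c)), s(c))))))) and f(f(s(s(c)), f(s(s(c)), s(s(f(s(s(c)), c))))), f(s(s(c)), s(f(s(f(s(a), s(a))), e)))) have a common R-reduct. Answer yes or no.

Reduce t₁ = f(s(f(s(f(s(s(c)), s(c))), s(c))), s(f(s(s(c)), f(s(a), s(f(s(s(c)), s(c))))))):
1. f(s(f(s(f(s(s(c)), s(c))), s(c))), s(f(s(s(c)), f(s(a), s(f(s(s(c)), s(c)))))))  →  f(s(f(s(s(c)), s(c))), s(f(s(s(c)), f(s(a), s(f(s(s(c)), s(c)))))))   [R1 at 1.1.1.1]
2. f(s(f(s(s(c)), s(c))), s(f(s(s(c)), f(s(a), s(f(s(s(c)), s(c)))))))  →  f(s(s(c)), s(f(s(s(c)), f(s(a), s(f(s(s(c)), s(c)))))))   [R1 at 1.1]
3. f(s(s(c)), s(f(s(s(c)), f(s(a), s(f(s(s(c)), s(c)))))))  →  s(f(s(s(c)), f(s(a), s(f(s(s(c)), s(c))))))   [R1 at ε]
4. s(f(s(s(c)), f(s(a), s(f(s(s(c)), s(c))))))  →  s(f(s(a), s(f(s(s(c)), s(c)))))   [R1 at 1]
5. s(f(s(a), s(f(s(s(c)), s(c)))))  →  s(f(s(a), s(s(c))))   [R1 at 1.2.1]
6. s(f(s(a), s(s(c))))  →  s(e)   [R3 at 1]

Reduce t₂ = f(f(s(s(c)), f(s(s(c)), s(s(f(s(s(c)), c))))), f(s(s(c)), s(f(s(f(s(a), s(a))), e)))):
1. f(f(s(s(c)), f(s(s(c)), s(s(f(s(s(c)), c))))), f(s(s(c)), s(f(s(f(s(a), s(a))), e))))  →  f(f(s(s(c)), s(s(f(s(s(c)), c)))), f(s(s(c)), s(f(s(f(s(a), s(a))), e))))   [R1 at 1]
2. f(f(s(s(c)), s(s(f(s(s(c)), c)))), f(s(s(c)), s(f(s(f(s(a), s(a))), e))))  →  f(s(s(f(s(s(c)), c))), f(s(s(c)), s(f(s(f(s(a), s(a))), e))))   [R1 at 1]
3. f(s(s(f(s(s(c)), c))), f(s(s(c)), s(f(s(f(s(a), s(a))), e))))  →  f(s(s(c)), f(s(s(c)), s(f(s(f(s(a), s(a))), e))))   [R1 at 1.1.1]
4. f(s(s(c)), f(s(s(c)), s(f(s(f(s(a), s(a))), e))))  →  f(s(s(c)), s(f(s(f(s(a), s(a))), e)))   [R1 at ε]
5. f(s(s(c)), s(f(s(f(s(a), s(a))), e)))  →  s(f(s(f(s(a), s(a))), e))   [R1 at ε]
6. s(f(s(f(s(a), s(a))), e))  →  s(f(s(s(c)), e))   [R5 at 1.1.1]
7. s(f(s(s(c)), e))  →  s(e)   [R1 at 1]

yes — NF(t₁) = s(e), NF(t₂) = s(e)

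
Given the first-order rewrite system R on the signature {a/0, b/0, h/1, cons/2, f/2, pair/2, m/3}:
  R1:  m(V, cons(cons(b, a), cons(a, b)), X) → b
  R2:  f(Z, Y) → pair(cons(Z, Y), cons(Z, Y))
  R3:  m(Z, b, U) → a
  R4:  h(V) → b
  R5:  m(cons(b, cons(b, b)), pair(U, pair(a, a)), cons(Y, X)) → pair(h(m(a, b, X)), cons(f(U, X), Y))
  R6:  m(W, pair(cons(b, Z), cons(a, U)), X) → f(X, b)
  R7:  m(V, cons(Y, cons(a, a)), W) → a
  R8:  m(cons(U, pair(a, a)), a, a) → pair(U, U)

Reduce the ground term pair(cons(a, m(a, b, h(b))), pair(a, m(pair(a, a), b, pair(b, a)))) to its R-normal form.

1. pair(cons(a, m(a, b, h(b))), pair(a, m(pair(a, a), b, pair(b, a))))  →  pair(cons(a, a), pair(a, m(pair(a, a), b, pair(b, a))))   [R3 at 1.2]
2. pair(cons(a, a), pair(a, m(pair(a, a), b, pair(b, a))))  →  pair(cons(a, a), pair(a, a))   [R3 at 2.2]

pair(cons(a, a), pair(a, a))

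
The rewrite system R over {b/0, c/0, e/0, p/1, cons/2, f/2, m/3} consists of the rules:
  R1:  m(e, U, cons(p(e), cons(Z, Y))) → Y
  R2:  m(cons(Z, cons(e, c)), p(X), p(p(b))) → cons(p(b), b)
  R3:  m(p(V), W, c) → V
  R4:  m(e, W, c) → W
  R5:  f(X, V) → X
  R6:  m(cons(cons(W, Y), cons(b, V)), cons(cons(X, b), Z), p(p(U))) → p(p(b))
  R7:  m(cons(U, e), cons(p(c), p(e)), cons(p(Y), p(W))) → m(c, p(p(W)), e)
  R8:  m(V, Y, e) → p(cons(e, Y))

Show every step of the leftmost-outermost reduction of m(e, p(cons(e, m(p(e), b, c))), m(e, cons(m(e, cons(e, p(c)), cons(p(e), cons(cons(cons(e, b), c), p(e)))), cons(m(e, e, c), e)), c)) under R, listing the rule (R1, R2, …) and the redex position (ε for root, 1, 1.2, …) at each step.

1. m(e, p(cons(e, m(p(e), b, c))), m(e, cons(m(e, cons(e, p(c)), cons(p(e), cons(cons(cons(e, b), c), p(e)))), cons(m(e, e, c), e)), c))  →  m(e, p(cons(e, e)), m(e, cons(m(e, cons(e, p(c)), cons(p(e), cons(cons(cons(e, b), c), p(e)))), cons(m(e, e, c), e)), c))   [R3 at 2.1.2]
2. m(e, p(cons(e, e)), m(e, cons(m(e, cons(e, p(c)), cons(p(e), cons(cons(cons(e, b), c), p(e)))), cons(m(e, e, c), e)), c))  →  m(e, p(cons(e, e)), cons(m(e, cons(e, p(c)), cons(p(e), cons(cons(cons(e, b), c), p(e)))), cons(m(e, e, c), e)))   [R4 at 3]
3. m(e, p(cons(e, e)), cons(m(e, cons(e, p(c)), cons(p(e), cons(cons(cons(e, b), c), p(e)))), cons(m(e, e, c), e)))  →  m(e, p(cons(e, e)), cons(p(e), cons(m(e, e, c), e)))   [R1 at 3.1]
4. m(e, p(cons(e, e)), cons(p(e), cons(m(e, e, c), e)))  →  e   [R1 at ε]

e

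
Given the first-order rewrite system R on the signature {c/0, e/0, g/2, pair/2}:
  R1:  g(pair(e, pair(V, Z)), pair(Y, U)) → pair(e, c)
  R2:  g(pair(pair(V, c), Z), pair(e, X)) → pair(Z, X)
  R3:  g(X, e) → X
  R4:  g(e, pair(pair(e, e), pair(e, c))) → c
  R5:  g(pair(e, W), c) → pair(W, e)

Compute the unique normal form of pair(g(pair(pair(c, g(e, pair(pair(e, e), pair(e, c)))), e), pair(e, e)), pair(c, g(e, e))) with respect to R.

pair(pair(e, e), pair(c, e))

1. pair(g(pair(pair(c, g(e, pair(pair(e, e), pair(e, c)))), e), pair(e, e)), pair(c, g(e, e)))  →  pair(g(pair(pair(c, c), e), pair(e, e)), pair(c, g(e, e)))   [R4 at 1.1.1.2]
2. pair(g(pair(pair(c, c), e), pair(e, e)), pair(c, g(e, e)))  →  pair(pair(e, e), pair(c, g(e, e)))   [R2 at 1]
3. pair(pair(e, e), pair(c, g(e, e)))  →  pair(pair(e, e), pair(c, e))   [R3 at 2.2]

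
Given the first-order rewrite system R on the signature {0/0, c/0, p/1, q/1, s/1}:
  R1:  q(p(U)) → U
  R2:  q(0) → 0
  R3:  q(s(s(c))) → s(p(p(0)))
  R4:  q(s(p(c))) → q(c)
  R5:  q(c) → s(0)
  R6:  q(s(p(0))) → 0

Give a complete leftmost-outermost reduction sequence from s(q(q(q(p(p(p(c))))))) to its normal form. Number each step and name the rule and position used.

1. s(q(q(q(p(p(p(c)))))))  →  s(q(q(p(p(c)))))   [R1 at 1.1.1]
2. s(q(q(p(p(c)))))  →  s(q(p(c)))   [R1 at 1.1]
3. s(q(p(c)))  →  s(c)   [R1 at 1]

s(c)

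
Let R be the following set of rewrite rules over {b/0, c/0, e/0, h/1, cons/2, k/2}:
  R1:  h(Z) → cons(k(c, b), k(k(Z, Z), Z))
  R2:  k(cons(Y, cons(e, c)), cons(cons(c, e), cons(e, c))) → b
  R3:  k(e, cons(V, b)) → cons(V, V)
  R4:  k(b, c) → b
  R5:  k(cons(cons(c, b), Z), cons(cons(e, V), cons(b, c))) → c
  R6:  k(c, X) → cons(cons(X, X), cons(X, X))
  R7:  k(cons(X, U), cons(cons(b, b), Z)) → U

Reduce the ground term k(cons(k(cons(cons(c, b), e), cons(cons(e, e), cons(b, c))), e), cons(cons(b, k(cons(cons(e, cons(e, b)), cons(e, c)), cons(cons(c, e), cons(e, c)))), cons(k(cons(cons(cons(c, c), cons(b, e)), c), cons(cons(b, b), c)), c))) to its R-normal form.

1. k(cons(k(cons(cons(c, b), e), cons(cons(e, e), cons(b, c))), e), cons(cons(b, k(cons(cons(e, cons(e, b)), cons(e, c)), cons(cons(c, e), cons(e, c)))), cons(k(cons(cons(cons(c, c), cons(b, e)), c), cons(cons(b, b), c)), c)))  →  k(cons(c, e), cons(cons(b, k(cons(cons(e, cons(e, b)), cons(e, c)), cons(cons(c, e), cons(e, c)))), cons(k(cons(cons(cons(c, c), cons(b, e)), c), cons(cons(b, b), c)), c)))   [R5 at 1.1]
2. k(cons(c, e), cons(cons(b, k(cons(cons(e, cons(e, b)), cons(e, c)), cons(cons(c, e), cons(e, c)))), cons(k(cons(cons(cons(c, c), cons(b, e)), c), cons(cons(b, b), c)), c)))  →  k(cons(c, e), cons(cons(b, b), cons(k(cons(cons(cons(c, c), cons(b, e)), c), cons(cons(b, b), c)), c)))   [R2 at 2.1.2]
3. k(cons(c, e), cons(cons(b, b), cons(k(cons(cons(cons(c, c), cons(b, e)), c), cons(cons(b, b), c)), c)))  →  e   [R7 at ε]

e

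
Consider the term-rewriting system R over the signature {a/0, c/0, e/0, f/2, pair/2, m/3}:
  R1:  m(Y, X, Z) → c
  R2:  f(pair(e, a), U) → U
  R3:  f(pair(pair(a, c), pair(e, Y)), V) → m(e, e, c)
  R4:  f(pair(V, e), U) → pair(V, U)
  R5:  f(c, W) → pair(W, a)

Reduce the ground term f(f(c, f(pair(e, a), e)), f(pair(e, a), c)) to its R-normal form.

1. f(f(c, f(pair(e, a), e)), f(pair(e, a), c))  →  f(pair(f(pair(e, a), e), a), f(pair(e, a), c))   [R5 at 1]
2. f(pair(f(pair(e, a), e), a), f(pair(e, a), c))  →  f(pair(e, a), f(pair(e, a), c))   [R2 at 1.1]
3. f(pair(e, a), f(pair(e, a), c))  →  f(pair(e, a), c)   [R2 at ε]
4. f(pair(e, a), c)  →  c   [R2 at ε]

c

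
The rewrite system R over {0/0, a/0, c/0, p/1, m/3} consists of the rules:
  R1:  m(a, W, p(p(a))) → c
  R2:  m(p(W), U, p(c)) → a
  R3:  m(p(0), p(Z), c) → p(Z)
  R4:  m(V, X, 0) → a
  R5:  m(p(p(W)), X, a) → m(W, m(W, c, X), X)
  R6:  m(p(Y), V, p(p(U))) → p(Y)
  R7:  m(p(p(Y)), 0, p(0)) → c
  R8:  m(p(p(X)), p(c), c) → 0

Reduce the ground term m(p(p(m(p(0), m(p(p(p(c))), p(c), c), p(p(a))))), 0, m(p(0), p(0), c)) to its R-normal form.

c

1. m(p(p(m(p(0), m(p(p(p(c))), p(c), c), p(p(a))))), 0, m(p(0), p(0), c))  →  m(p(p(p(0))), 0, m(p(0), p(0), c))   [R6 at 1.1.1]
2. m(p(p(p(0))), 0, m(p(0), p(0), c))  →  m(p(p(p(0))), 0, p(0))   [R3 at 3]
3. m(p(p(p(0))), 0, p(0))  →  c   [R7 at ε]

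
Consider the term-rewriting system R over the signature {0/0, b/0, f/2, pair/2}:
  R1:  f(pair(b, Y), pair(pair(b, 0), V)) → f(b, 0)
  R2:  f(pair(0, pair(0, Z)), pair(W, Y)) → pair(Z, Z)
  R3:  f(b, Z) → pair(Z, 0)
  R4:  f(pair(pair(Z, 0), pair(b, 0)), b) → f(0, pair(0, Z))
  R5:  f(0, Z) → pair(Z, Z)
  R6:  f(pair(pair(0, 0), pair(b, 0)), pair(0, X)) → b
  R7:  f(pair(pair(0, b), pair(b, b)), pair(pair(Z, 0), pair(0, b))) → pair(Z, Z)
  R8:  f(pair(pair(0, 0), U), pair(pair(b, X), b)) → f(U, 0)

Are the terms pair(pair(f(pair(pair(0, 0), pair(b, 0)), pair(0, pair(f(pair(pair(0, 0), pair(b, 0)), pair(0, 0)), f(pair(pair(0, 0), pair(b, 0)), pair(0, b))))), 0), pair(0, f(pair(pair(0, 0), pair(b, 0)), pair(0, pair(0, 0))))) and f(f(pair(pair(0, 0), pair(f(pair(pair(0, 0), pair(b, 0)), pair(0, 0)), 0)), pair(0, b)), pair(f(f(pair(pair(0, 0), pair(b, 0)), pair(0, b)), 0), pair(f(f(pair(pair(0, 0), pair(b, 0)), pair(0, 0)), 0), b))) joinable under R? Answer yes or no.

no — NF(t₁) = pair(pair(b, 0), pair(0, b)), NF(t₂) = pair(pair(pair(0, 0), pair(pair(0, 0), b)), 0)

Reduce t₁ = pair(pair(f(pair(pair(0, 0), pair(b, 0)), pair(0, pair(f(pair(pair(0, 0), pair(b, 0)), pair(0, 0)), f(pair(pair(0, 0), pair(b, 0)), pair(0, b))))), 0), pair(0, f(pair(pair(0, 0), pair(b, 0)), pair(0, pair(0, 0))))):
1. pair(pair(f(pair(pair(0, 0), pair(b, 0)), pair(0, pair(f(pair(pair(0, 0), pair(b, 0)), pair(0, 0)), f(pair(pair(0, 0), pair(b, 0)), pair(0, b))))), 0), pair(0, f(pair(pair(0, 0), pair(b, 0)), pair(0, pair(0, 0)))))  →  pair(pair(b, 0), pair(0, f(pair(pair(0, 0), pair(b, 0)), pair(0, pair(0, 0)))))   [R6 at 1.1]
2. pair(pair(b, 0), pair(0, f(pair(pair(0, 0), pair(b, 0)), pair(0, pair(0, 0)))))  →  pair(pair(b, 0), pair(0, b))   [R6 at 2.2]

Reduce t₂ = f(f(pair(pair(0, 0), pair(f(pair(pair(0, 0), pair(b, 0)), pair(0, 0)), 0)), pair(0, b)), pair(f(f(pair(pair(0, 0), pair(b, 0)), pair(0, b)), 0), pair(f(f(pair(pair(0, 0), pair(b, 0)), pair(0, 0)), 0), b))):
1. f(f(pair(pair(0, 0), pair(f(pair(pair(0, 0), pair(b, 0)), pair(0, 0)), 0)), pair(0, b)), pair(f(f(pair(pair(0, 0), pair(b, 0)), pair(0, b)), 0), pair(f(f(pair(pair(0, 0), pair(b, 0)), pair(0, 0)), 0), b)))  →  f(f(pair(pair(0, 0), pair(b, 0)), pair(0, b)), pair(f(f(pair(pair(0, 0), pair(b, 0)), pair(0, b)), 0), pair(f(f(pair(pair(0, 0), pair(b, 0)), pair(0, 0)), 0), b)))   [R6 at 1.1.2.1]
2. f(f(pair(pair(0, 0), pair(b, 0)), pair(0, b)), pair(f(f(pair(pair(0, 0), pair(b, 0)), pair(0, b)), 0), pair(f(f(pair(pair(0, 0), pair(b, 0)), pair(0, 0)), 0), b)))  →  f(b, pair(f(f(pair(pair(0, 0), pair(b, 0)), pair(0, b)), 0), pair(f(f(pair(pair(0, 0), pair(b, 0)), pair(0, 0)), 0), b)))   [R6 at 1]
3. f(b, pair(f(f(pair(pair(0, 0), pair(b, 0)), pair(0, b)), 0), pair(f(f(pair(pair(0, 0), pair(b, 0)), pair(0, 0)), 0), b)))  →  pair(pair(f(f(pair(pair(0, 0), pair(b, 0)), pair(0, b)), 0), pair(f(f(pair(pair(0, 0), pair(b, 0)), pair(0, 0)), 0), b)), 0)   [R3 at ε]
4. pair(pair(f(f(pair(pair(0, 0), pair(b, 0)), pair(0, b)), 0), pair(f(f(pair(pair(0, 0), pair(b, 0)), pair(0, 0)), 0), b)), 0)  →  pair(pair(f(b, 0), pair(f(f(pair(pair(0, 0), pair(b, 0)), pair(0, 0)), 0), b)), 0)   [R6 at 1.1.1]
5. pair(pair(f(b, 0), pair(f(f(pair(pair(0, 0), pair(b, 0)), pair(0, 0)), 0), b)), 0)  →  pair(pair(pair(0, 0), pair(f(f(pair(pair(0, 0), pair(b, 0)), pair(0, 0)), 0), b)), 0)   [R3 at 1.1]
6. pair(pair(pair(0, 0), pair(f(f(pair(pair(0, 0), pair(b, 0)), pair(0, 0)), 0), b)), 0)  →  pair(pair(pair(0, 0), pair(f(b, 0), b)), 0)   [R6 at 1.2.1.1]
7. pair(pair(pair(0, 0), pair(f(b, 0), b)), 0)  →  pair(pair(pair(0, 0), pair(pair(0, 0), b)), 0)   [R3 at 1.2.1]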